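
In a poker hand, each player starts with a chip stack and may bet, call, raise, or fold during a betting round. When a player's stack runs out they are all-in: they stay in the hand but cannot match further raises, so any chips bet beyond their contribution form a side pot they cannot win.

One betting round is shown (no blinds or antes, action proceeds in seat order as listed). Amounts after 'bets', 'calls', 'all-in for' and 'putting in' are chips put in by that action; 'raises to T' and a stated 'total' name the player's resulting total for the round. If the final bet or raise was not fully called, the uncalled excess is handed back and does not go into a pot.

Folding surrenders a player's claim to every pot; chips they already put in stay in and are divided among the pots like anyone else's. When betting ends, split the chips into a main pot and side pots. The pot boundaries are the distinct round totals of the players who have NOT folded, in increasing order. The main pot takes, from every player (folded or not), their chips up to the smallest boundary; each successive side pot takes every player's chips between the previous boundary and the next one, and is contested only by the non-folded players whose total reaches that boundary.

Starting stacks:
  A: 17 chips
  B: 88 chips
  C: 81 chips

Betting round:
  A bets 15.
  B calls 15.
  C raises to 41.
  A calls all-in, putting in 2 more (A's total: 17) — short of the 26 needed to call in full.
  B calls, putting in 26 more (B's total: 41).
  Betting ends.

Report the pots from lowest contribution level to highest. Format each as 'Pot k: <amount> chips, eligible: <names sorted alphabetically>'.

Contributions: A=17, B=41, C=41
Pot levels (distinct totals of non-folded players): 17, 41
Layer 1-17: 17 each from A, B, C = 17*3 = 51 chips; eligible A, B, C
Layer 18-41: 24 each from B, C = 24*2 = 48 chips; eligible B, C

Pot 1: 51 chips, eligible: A, B, C
Pot 2: 48 chips, eligible: B, C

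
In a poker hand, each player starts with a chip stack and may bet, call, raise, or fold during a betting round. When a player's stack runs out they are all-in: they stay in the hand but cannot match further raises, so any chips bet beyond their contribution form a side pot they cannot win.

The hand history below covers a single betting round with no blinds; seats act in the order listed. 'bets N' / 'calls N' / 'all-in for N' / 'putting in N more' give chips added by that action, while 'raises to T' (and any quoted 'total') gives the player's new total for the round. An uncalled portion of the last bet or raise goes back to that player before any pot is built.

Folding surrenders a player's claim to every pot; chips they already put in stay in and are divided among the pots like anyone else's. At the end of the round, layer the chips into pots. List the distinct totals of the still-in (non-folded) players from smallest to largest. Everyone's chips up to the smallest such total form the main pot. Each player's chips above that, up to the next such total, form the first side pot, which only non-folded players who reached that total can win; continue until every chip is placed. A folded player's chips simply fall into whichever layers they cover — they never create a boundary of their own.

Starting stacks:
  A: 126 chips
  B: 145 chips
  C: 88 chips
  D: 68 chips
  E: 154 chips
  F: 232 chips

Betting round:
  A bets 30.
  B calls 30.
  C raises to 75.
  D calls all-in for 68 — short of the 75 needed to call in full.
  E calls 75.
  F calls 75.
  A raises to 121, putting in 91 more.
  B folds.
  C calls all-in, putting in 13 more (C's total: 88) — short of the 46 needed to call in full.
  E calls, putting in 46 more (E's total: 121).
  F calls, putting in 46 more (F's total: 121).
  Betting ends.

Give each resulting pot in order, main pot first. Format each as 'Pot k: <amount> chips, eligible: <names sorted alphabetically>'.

Contributions: A=121, B=30, C=88, D=68, E=121, F=121
Folded: B
Pot levels (distinct totals of non-folded players): 68, 88, 121
Layer 1-68: A 68 + B 30 + C 68 + D 68 + E 68 + F 68 = 370 chips; eligible A, C, D, E, F
Layer 69-88: 20 each from A, C, E, F = 20*4 = 80 chips; eligible A, C, E, F
Layer 89-121: 33 each from A, E, F = 33*3 = 99 chips; eligible A, E, F

Pot 1: 370 chips, eligible: A, C, D, E, F
Pot 2: 80 chips, eligible: A, C, E, F
Pot 3: 99 chips, eligible: A, E, F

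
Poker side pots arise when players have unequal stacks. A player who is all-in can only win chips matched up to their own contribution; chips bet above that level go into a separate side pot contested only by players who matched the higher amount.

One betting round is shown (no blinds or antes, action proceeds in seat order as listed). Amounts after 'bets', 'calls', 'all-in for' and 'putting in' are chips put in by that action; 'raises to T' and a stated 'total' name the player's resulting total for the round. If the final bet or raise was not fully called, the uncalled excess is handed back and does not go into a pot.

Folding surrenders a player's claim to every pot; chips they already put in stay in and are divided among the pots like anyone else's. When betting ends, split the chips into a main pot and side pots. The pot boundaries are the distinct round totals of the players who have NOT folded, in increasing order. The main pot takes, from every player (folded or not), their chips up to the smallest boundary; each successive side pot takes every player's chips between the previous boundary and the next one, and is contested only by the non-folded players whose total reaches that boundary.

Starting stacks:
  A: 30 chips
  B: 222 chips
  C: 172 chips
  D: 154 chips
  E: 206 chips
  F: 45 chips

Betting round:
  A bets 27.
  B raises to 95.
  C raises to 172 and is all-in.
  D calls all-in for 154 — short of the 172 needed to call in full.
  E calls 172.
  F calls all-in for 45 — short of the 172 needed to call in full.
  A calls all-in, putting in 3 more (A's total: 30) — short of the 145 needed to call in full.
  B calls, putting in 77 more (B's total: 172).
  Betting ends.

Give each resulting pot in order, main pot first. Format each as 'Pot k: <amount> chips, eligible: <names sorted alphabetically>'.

Contributions: A=30, B=172, C=172, D=154, E=172, F=45
Pot levels (distinct totals of non-folded players): 30, 45, 154, 172
Layer 1-30: 30 each from A, B, C, D, E, F = 30*6 = 180 chips; eligible A, B, C, D, E, F
Layer 31-45: 15 each from B, C, D, E, F = 15*5 = 75 chips; eligible B, C, D, E, F
Layer 46-154: 109 each from B, C, D, E = 109*4 = 436 chips; eligible B, C, D, E
Layer 155-172: 18 each from B, C, E = 18*3 = 54 chips; eligible B, C, E

Pot 1: 180 chips, eligible: A, B, C, D, E, F
Pot 2: 75 chips, eligible: B, C, D, E, F
Pot 3: 436 chips, eligible: B, C, D, E
Pot 4: 54 chips, eligible: B, C, E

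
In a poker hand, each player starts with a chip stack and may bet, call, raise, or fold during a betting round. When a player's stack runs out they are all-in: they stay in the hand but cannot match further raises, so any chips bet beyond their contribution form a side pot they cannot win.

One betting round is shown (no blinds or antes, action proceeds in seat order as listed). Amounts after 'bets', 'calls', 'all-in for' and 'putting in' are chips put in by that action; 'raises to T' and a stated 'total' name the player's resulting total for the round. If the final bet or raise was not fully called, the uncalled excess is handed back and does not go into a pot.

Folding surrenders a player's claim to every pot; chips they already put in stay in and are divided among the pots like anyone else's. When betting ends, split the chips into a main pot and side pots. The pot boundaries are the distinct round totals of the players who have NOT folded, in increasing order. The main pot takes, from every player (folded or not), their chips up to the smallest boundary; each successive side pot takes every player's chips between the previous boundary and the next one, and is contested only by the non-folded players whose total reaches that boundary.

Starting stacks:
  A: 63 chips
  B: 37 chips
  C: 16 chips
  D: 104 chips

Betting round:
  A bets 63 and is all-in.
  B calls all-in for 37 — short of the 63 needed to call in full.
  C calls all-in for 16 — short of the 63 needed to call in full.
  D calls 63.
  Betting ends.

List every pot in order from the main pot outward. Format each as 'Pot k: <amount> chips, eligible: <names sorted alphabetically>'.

Pot 1: 64 chips, eligible: A, B, C, D
Pot 2: 63 chips, eligible: A, B, D
Pot 3: 52 chips, eligible: A, D

Derivation:
Contributions: A=63, B=37, C=16, D=63
Pot levels (distinct totals of non-folded players): 16, 37, 63
Layer 1-16: 16 each from A, B, C, D = 16*4 = 64 chips; eligible A, B, C, D
Layer 17-37: 21 each from A, B, D = 21*3 = 63 chips; eligible A, B, D
Layer 38-63: 26 each from A, D = 26*2 = 52 chips; eligible A, D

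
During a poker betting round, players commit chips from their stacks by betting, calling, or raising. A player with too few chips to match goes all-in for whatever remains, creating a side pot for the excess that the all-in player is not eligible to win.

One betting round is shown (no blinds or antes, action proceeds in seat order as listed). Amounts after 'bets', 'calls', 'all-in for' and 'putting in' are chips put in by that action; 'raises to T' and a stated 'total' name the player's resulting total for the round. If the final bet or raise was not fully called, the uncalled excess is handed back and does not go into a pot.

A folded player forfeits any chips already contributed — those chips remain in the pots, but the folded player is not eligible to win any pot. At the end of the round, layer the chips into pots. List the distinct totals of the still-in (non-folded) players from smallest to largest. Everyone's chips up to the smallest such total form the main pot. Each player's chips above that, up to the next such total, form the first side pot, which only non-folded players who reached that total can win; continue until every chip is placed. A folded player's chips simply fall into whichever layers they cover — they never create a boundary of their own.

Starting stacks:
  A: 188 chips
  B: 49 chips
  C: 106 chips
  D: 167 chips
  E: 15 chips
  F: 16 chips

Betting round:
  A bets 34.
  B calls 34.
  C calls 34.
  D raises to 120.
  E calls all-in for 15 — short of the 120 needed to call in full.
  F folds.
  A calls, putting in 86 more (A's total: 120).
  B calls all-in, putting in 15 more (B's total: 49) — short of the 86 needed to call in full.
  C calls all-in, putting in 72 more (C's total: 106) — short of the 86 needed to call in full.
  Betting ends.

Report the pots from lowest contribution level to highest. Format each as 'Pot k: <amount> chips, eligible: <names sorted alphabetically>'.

Pot 1: 75 chips, eligible: A, B, C, D, E
Pot 2: 136 chips, eligible: A, B, C, D
Pot 3: 171 chips, eligible: A, C, D
Pot 4: 28 chips, eligible: A, D

Derivation:
Contributions: A=120, B=49, C=106, D=120, E=15
Folded: F
Pot levels (distinct totals of non-folded players): 15, 49, 106, 120
Layer 1-15: 15 each from A, B, C, D, E = 15*5 = 75 chips; eligible A, B, C, D, E
Layer 16-49: 34 each from A, B, C, D = 34*4 = 136 chips; eligible A, B, C, D
Layer 50-106: 57 each from A, C, D = 57*3 = 171 chips; eligible A, C, D
Layer 107-120: 14 each from A, D = 14*2 = 28 chips; eligible A, D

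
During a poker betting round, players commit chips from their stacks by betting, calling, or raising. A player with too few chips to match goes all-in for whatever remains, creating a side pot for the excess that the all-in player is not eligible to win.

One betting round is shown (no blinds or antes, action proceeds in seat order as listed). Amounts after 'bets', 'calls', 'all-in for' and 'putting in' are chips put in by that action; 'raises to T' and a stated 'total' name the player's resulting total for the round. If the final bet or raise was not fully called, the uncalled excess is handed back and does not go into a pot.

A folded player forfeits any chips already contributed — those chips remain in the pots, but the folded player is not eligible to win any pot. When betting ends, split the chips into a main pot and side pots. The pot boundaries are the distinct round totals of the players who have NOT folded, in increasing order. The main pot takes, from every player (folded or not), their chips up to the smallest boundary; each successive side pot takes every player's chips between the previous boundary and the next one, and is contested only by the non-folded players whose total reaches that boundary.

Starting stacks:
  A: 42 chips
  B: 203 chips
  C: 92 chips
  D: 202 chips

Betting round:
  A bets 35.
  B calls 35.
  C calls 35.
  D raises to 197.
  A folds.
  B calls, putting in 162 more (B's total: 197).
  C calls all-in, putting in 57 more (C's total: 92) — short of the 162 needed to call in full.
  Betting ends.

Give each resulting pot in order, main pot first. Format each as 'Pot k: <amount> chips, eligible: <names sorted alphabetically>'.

Contributions: A=35, B=197, C=92, D=197
Folded: A
Pot levels (distinct totals of non-folded players): 92, 197
Layer 1-92: A 35 + B 92 + C 92 + D 92 = 311 chips; eligible B, C, D
Layer 93-197: 105 each from B, D = 105*2 = 210 chips; eligible B, D

Pot 1: 311 chips, eligible: B, C, D
Pot 2: 210 chips, eligible: B, D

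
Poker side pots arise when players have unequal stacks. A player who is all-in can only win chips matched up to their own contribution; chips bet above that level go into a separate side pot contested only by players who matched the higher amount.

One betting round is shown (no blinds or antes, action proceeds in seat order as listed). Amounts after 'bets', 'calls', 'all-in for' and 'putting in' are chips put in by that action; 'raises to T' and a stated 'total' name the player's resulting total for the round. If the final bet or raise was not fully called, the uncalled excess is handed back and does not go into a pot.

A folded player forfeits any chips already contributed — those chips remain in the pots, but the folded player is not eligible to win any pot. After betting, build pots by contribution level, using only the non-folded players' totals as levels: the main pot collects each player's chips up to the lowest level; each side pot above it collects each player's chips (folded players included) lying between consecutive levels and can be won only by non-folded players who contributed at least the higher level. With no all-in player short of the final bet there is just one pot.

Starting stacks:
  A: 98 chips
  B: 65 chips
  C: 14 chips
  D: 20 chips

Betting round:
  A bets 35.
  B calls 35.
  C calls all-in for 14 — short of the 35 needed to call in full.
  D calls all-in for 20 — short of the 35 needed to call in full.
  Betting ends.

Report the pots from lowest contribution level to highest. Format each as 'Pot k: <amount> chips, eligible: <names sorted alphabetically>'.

Contributions: A=35, B=35, C=14, D=20
Pot levels (distinct totals of non-folded players): 14, 20, 35
Layer 1-14: 14 each from A, B, C, D = 14*4 = 56 chips; eligible A, B, C, D
Layer 15-20: 6 each from A, B, D = 6*3 = 18 chips; eligible A, B, D
Layer 21-35: 15 each from A, B = 15*2 = 30 chips; eligible A, B

Pot 1: 56 chips, eligible: A, B, C, D
Pot 2: 18 chips, eligible: A, B, D
Pot 3: 30 chips, eligible: A, B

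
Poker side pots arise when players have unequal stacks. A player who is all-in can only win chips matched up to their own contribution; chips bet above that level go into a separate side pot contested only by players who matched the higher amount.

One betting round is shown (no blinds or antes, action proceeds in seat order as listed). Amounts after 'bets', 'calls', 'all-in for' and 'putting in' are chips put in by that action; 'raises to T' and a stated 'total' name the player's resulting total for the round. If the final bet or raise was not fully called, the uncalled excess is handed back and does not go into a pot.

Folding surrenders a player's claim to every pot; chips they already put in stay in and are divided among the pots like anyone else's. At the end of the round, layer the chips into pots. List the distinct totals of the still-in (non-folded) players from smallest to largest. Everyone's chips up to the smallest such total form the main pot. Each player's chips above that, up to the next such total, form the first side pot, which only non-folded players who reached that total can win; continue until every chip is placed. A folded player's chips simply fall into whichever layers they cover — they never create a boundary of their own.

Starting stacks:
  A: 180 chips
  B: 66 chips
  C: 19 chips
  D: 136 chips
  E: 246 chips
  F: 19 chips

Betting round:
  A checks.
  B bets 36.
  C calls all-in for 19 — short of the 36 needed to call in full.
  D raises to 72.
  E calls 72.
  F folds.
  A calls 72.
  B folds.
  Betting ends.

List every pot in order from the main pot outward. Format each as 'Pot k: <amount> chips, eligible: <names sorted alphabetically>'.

Contributions: A=72, B=36, C=19, D=72, E=72
Folded: B, F
Pot levels (distinct totals of non-folded players): 19, 72
Layer 1-19: 19 each from A, B, C, D, E = 19*5 = 95 chips; eligible A, C, D, E
Layer 20-72: A 53 + B 17 + D 53 + E 53 = 176 chips; eligible A, D, E

Pot 1: 95 chips, eligible: A, C, D, E
Pot 2: 176 chips, eligible: A, D, E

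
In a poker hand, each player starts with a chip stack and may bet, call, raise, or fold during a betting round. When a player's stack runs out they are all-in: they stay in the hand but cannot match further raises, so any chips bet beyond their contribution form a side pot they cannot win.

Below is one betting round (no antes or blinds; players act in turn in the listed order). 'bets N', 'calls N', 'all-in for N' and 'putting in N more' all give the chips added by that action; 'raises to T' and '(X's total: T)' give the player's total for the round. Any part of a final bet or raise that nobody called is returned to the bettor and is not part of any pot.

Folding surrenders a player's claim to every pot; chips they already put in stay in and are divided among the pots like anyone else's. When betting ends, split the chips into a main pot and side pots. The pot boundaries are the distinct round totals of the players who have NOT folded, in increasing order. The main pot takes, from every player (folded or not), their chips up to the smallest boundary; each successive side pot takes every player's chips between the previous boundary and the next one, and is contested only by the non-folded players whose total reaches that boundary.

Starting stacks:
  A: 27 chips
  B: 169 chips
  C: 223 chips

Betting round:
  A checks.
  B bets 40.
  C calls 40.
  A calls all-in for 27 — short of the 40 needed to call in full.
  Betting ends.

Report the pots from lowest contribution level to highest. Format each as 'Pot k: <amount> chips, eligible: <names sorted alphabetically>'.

Pot 1: 81 chips, eligible: A, B, C
Pot 2: 26 chips, eligible: B, C

Derivation:
Contributions: A=27, B=40, C=40
Pot levels (distinct totals of non-folded players): 27, 40
Layer 1-27: 27 each from A, B, C = 27*3 = 81 chips; eligible A, B, C
Layer 28-40: 13 each from B, C = 13*2 = 26 chips; eligible B, C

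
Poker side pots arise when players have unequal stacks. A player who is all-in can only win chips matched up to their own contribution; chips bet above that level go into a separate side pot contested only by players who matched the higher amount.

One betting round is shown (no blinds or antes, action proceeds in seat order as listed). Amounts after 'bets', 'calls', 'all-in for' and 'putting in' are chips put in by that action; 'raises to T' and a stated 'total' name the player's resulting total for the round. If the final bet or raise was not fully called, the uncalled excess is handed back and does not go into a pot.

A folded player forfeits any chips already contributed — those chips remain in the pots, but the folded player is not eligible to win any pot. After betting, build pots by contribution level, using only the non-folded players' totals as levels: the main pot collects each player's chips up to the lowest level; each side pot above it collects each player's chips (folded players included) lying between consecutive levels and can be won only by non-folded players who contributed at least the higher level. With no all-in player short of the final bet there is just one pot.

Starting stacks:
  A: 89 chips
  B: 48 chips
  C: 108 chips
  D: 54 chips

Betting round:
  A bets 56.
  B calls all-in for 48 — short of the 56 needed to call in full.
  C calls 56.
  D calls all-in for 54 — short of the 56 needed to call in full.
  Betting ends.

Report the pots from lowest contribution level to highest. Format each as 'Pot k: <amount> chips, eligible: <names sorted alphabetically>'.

Contributions: A=56, B=48, C=56, D=54
Pot levels (distinct totals of non-folded players): 48, 54, 56
Layer 1-48: 48 each from A, B, C, D = 48*4 = 192 chips; eligible A, B, C, D
Layer 49-54: 6 each from A, C, D = 6*3 = 18 chips; eligible A, C, D
Layer 55-56: 2 each from A, C = 2*2 = 4 chips; eligible A, C

Pot 1: 192 chips, eligible: A, B, C, D
Pot 2: 18 chips, eligible: A, C, D
Pot 3: 4 chips, eligible: A, C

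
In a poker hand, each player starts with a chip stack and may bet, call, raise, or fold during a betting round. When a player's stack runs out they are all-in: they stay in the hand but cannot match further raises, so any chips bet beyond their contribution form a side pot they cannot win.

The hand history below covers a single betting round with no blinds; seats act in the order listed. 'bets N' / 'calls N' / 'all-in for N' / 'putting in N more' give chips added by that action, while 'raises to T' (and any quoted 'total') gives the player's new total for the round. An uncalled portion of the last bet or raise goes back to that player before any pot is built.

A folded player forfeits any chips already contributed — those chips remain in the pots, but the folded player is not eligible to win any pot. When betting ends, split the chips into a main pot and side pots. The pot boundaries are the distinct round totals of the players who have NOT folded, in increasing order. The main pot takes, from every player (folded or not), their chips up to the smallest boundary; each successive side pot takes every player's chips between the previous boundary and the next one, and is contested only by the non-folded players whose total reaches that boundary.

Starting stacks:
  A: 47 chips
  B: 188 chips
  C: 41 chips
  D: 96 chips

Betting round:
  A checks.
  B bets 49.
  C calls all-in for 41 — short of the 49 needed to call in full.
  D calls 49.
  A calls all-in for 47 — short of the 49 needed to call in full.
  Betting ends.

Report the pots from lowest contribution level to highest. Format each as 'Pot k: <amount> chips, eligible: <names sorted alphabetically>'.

Contributions: A=47, B=49, C=41, D=49
Pot levels (distinct totals of non-folded players): 41, 47, 49
Layer 1-41: 41 each from A, B, C, D = 41*4 = 164 chips; eligible A, B, C, D
Layer 42-47: 6 each from A, B, D = 6*3 = 18 chips; eligible A, B, D
Layer 48-49: 2 each from B, D = 2*2 = 4 chips; eligible B, D

Pot 1: 164 chips, eligible: A, B, C, D
Pot 2: 18 chips, eligible: A, B, D
Pot 3: 4 chips, eligible: B, D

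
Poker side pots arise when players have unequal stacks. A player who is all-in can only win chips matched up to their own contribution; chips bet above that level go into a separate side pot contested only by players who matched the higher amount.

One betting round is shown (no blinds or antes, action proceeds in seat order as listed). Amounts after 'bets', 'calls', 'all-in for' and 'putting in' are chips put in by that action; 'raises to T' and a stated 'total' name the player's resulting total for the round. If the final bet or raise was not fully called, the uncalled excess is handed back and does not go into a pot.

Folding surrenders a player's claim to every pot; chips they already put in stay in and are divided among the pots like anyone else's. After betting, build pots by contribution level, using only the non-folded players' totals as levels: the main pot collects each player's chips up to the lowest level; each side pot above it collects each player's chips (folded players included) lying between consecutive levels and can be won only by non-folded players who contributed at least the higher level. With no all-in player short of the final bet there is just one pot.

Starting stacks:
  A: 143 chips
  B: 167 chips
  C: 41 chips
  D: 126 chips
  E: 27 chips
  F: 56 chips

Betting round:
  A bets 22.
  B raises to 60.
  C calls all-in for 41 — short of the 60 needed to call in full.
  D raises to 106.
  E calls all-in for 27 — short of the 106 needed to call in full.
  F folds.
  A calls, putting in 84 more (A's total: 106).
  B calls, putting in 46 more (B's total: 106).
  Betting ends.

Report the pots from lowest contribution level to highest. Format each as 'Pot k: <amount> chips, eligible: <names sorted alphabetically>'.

Pot 1: 135 chips, eligible: A, B, C, D, E
Pot 2: 56 chips, eligible: A, B, C, D
Pot 3: 195 chips, eligible: A, B, D

Derivation:
Contributions: A=106, B=106, C=41, D=106, E=27
Folded: F
Pot levels (distinct totals of non-folded players): 27, 41, 106
Layer 1-27: 27 each from A, B, C, D, E = 27*5 = 135 chips; eligible A, B, C, D, E
Layer 28-41: 14 each from A, B, C, D = 14*4 = 56 chips; eligible A, B, C, D
Layer 42-106: 65 each from A, B, D = 65*3 = 195 chips; eligible A, B, D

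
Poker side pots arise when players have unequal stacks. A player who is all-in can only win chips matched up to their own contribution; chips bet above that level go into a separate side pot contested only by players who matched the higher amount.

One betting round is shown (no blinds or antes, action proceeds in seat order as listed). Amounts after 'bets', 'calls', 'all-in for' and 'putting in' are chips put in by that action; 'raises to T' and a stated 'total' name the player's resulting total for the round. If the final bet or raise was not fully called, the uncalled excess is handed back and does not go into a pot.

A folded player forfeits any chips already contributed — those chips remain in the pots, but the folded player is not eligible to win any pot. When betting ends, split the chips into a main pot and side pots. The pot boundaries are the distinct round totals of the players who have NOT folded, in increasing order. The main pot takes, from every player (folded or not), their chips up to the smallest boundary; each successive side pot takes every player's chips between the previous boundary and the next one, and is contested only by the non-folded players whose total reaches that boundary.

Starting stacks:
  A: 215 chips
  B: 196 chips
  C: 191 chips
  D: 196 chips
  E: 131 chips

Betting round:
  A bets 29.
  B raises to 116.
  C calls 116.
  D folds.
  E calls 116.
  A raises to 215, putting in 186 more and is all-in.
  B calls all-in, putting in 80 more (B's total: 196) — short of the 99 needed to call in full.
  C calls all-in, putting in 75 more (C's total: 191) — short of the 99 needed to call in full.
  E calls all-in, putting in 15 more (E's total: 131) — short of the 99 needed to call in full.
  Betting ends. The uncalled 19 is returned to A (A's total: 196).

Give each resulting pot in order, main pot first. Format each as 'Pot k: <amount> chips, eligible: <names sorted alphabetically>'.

Pot 1: 524 chips, eligible: A, B, C, E
Pot 2: 180 chips, eligible: A, B, C
Pot 3: 10 chips, eligible: A, B

Derivation:
Contributions (after 19 returned to A): A=196, B=196, C=191, E=131
Folded: D
Pot levels (distinct totals of non-folded players): 131, 191, 196
Layer 1-131: 131 each from A, B, C, E = 131*4 = 524 chips; eligible A, B, C, E
Layer 132-191: 60 each from A, B, C = 60*3 = 180 chips; eligible A, B, C
Layer 192-196: 5 each from A, B = 5*2 = 10 chips; eligible A, B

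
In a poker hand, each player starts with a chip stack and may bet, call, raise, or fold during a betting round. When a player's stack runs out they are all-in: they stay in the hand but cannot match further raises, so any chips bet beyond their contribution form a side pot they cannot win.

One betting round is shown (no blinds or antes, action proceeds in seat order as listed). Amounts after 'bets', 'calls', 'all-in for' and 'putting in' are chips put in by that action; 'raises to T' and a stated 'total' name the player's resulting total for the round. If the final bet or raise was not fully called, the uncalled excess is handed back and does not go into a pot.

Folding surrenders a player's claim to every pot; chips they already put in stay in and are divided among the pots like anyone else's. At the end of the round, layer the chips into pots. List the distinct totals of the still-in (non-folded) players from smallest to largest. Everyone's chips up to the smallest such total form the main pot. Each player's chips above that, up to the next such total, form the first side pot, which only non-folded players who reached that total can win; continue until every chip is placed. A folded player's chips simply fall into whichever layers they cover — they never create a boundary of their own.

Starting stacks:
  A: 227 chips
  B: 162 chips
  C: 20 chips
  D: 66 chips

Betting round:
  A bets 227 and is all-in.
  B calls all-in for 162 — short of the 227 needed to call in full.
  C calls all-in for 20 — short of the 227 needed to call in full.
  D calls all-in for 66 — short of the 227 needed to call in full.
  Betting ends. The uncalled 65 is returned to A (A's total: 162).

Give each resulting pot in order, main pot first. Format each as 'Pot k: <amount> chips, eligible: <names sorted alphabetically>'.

Pot 1: 80 chips, eligible: A, B, C, D
Pot 2: 138 chips, eligible: A, B, D
Pot 3: 192 chips, eligible: A, B

Derivation:
Contributions (after 65 returned to A): A=162, B=162, C=20, D=66
Pot levels (distinct totals of non-folded players): 20, 66, 162
Layer 1-20: 20 each from A, B, C, D = 20*4 = 80 chips; eligible A, B, C, D
Layer 21-66: 46 each from A, B, D = 46*3 = 138 chips; eligible A, B, D
Layer 67-162: 96 each from A, B = 96*2 = 192 chips; eligible A, B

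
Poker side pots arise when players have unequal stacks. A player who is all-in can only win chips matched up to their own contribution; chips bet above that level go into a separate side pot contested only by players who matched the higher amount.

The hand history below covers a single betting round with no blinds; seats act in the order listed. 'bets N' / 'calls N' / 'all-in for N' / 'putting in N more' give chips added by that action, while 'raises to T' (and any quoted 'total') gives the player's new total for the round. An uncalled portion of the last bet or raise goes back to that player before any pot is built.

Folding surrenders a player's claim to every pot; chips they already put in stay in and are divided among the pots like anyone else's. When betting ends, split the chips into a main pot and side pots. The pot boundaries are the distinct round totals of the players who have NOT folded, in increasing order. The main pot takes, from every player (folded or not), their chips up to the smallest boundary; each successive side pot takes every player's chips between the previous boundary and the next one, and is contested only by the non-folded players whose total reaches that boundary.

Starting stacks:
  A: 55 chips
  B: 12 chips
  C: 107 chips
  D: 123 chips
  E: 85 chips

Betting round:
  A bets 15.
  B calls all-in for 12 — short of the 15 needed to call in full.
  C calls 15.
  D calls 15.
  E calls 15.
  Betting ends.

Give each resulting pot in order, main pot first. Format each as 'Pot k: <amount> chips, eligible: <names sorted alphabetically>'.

Contributions: A=15, B=12, C=15, D=15, E=15
Pot levels (distinct totals of non-folded players): 12, 15
Layer 1-12: 12 each from A, B, C, D, E = 12*5 = 60 chips; eligible A, B, C, D, E
Layer 13-15: 3 each from A, C, D, E = 3*4 = 12 chips; eligible A, C, D, E

Pot 1: 60 chips, eligible: A, B, C, D, E
Pot 2: 12 chips, eligible: A, C, D, E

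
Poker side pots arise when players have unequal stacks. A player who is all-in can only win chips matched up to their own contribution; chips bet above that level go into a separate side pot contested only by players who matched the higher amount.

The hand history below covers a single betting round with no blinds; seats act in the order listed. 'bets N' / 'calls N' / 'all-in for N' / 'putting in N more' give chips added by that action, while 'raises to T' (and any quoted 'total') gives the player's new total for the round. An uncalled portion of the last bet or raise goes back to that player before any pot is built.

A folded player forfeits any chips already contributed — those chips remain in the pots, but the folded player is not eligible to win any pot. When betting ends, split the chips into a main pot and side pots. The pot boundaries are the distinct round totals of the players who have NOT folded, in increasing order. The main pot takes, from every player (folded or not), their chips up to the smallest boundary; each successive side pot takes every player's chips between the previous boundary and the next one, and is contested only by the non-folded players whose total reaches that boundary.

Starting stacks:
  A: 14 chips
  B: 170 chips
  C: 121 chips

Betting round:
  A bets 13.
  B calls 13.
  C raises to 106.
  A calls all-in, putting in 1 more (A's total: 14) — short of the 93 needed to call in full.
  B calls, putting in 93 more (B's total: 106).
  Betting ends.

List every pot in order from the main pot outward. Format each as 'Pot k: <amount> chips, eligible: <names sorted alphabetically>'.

Pot 1: 42 chips, eligible: A, B, C
Pot 2: 184 chips, eligible: B, C

Derivation:
Contributions: A=14, B=106, C=106
Pot levels (distinct totals of non-folded players): 14, 106
Layer 1-14: 14 each from A, B, C = 14*3 = 42 chips; eligible A, B, C
Layer 15-106: 92 each from B, C = 92*2 = 184 chips; eligible B, C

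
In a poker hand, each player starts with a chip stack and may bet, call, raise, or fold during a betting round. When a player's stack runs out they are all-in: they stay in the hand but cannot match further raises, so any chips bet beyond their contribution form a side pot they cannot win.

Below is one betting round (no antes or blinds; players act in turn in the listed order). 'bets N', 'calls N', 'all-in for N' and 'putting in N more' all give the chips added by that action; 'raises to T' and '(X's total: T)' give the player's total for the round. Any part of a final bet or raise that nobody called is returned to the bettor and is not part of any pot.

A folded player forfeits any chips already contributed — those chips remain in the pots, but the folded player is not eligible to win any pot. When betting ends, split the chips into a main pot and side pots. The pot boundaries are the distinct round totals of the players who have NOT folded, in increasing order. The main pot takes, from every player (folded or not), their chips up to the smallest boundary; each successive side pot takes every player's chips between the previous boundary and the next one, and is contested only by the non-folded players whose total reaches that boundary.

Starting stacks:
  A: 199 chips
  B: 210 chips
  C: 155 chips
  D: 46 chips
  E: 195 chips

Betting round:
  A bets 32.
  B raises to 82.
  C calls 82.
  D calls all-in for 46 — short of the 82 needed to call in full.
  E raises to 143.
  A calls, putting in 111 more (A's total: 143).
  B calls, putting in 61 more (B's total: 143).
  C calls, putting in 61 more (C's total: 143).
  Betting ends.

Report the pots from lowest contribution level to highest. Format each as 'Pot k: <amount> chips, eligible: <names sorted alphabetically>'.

Pot 1: 230 chips, eligible: A, B, C, D, E
Pot 2: 388 chips, eligible: A, B, C, E

Derivation:
Contributions: A=143, B=143, C=143, D=46, E=143
Pot levels (distinct totals of non-folded players): 46, 143
Layer 1-46: 46 each from A, B, C, D, E = 46*5 = 230 chips; eligible A, B, C, D, E
Layer 47-143: 97 each from A, B, C, E = 97*4 = 388 chips; eligible A, B, C, E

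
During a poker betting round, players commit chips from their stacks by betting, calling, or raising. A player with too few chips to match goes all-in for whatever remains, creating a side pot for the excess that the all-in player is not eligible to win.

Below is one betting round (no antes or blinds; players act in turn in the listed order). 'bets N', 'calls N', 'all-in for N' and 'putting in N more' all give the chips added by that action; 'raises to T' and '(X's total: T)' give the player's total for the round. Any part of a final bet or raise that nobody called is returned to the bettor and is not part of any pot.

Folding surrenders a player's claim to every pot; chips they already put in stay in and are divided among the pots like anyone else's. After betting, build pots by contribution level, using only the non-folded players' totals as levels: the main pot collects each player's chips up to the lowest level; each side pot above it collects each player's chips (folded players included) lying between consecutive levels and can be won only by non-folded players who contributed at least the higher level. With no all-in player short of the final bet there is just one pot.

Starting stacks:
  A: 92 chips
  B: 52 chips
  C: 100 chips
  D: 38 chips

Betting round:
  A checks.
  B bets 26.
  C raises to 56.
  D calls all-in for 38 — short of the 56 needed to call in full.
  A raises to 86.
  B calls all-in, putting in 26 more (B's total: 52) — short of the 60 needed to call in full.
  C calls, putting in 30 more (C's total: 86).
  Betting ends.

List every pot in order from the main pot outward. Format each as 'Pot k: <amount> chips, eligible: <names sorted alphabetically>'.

Contributions: A=86, B=52, C=86, D=38
Pot levels (distinct totals of non-folded players): 38, 52, 86
Layer 1-38: 38 each from A, B, C, D = 38*4 = 152 chips; eligible A, B, C, D
Layer 39-52: 14 each from A, B, C = 14*3 = 42 chips; eligible A, B, C
Layer 53-86: 34 each from A, C = 34*2 = 68 chips; eligible A, C

Pot 1: 152 chips, eligible: A, B, C, D
Pot 2: 42 chips, eligible: A, B, C
Pot 3: 68 chips, eligible: A, C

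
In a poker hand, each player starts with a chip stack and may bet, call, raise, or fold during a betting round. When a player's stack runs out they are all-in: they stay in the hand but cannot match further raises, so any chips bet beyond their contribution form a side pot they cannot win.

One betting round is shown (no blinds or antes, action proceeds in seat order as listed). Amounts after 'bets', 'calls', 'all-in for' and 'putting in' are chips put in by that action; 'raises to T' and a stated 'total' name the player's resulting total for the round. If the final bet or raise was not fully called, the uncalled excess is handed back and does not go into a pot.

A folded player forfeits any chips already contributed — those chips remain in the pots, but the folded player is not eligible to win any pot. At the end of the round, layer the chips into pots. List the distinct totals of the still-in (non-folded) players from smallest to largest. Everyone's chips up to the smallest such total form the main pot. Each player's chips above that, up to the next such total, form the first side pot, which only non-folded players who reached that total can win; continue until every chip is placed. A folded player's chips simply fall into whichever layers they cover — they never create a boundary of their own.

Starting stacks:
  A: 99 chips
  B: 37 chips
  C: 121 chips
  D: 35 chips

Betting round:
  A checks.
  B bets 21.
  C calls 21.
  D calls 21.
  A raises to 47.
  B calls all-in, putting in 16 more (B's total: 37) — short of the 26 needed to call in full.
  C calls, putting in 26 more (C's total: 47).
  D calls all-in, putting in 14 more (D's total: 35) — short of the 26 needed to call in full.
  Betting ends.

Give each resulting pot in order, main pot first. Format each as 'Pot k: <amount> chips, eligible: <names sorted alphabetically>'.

Contributions: A=47, B=37, C=47, D=35
Pot levels (distinct totals of non-folded players): 35, 37, 47
Layer 1-35: 35 each from A, B, C, D = 35*4 = 140 chips; eligible A, B, C, D
Layer 36-37: 2 each from A, B, C = 2*3 = 6 chips; eligible A, B, C
Layer 38-47: 10 each from A, C = 10*2 = 20 chips; eligible A, C

Pot 1: 140 chips, eligible: A, B, C, D
Pot 2: 6 chips, eligible: A, B, C
Pot 3: 20 chips, eligible: A, C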